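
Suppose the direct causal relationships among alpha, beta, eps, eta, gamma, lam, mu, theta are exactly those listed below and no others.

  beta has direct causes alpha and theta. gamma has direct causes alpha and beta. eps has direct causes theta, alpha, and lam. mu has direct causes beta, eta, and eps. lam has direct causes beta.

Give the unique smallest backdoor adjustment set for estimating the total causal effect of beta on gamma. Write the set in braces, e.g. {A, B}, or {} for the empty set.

{alpha}

Variables eligible for adjustment (non-descendants of beta, excluding beta and gamma): {alpha, eta, theta}.
Backdoor paths from beta to gamma:
  P1: beta <- theta -> eps <- alpha -> gamma
  P2: beta <- alpha -> gamma
The empty set is not sufficient: P2 (beta <- alpha -> gamma) has no collider blocking it and no conditioned non-collider, so it is open.
Try {alpha}:
  P1: blocked at collider eps (neither it nor any descendant is in the conditioning set).
  P2: blocked at fork node alpha ∈ conditioning set.
{alpha} contains no descendant of beta and blocks every backdoor path.
No other singleton works — e.g. {theta} leaves P2 open — so {alpha} is the unique smallest valid adjustment set.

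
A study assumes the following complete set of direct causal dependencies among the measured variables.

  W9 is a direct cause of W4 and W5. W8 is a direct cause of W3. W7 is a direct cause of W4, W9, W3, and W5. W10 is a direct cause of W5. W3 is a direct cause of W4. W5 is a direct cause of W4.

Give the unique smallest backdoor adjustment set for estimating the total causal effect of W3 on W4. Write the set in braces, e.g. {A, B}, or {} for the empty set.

Variables eligible for adjustment (non-descendants of W3, excluding W3 and W4): {W10, W5, W7, W8, W9}.
Backdoor paths from W3 to W4:
  P1: W3 <- W7 -> W9 -> W5 -> W4
  P2: W3 <- W7 -> W9 -> W4
  P3: W3 <- W7 -> W5 <- W9 -> W4
  P4: W3 <- W7 -> W5 -> W4
  P5: W3 <- W7 -> W4
The empty set is not sufficient: P1 (W3 <- W7 -> W9 -> W5 -> W4) has no collider blocking it and no conditioned non-collider, so it is open.
Try {W7}:
  P1: blocked at fork node W7 ∈ conditioning set.
  P2: blocked at fork node W7 ∈ conditioning set.
  P3: blocked at fork node W7 ∈ conditioning set.
  P4: blocked at fork node W7 ∈ conditioning set.
  P5: blocked at fork node W7 ∈ conditioning set.
{W7} contains no descendant of W3 and blocks every backdoor path.
No other singleton works — e.g. {W10} leaves P1 open — so {W7} is the unique smallest valid adjustment set.

{W7}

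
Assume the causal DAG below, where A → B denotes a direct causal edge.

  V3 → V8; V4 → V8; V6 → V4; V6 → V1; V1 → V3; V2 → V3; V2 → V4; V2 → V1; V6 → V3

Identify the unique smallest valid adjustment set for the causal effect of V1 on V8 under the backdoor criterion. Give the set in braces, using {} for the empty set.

{V2, V6}

Variables eligible for adjustment (non-descendants of V1, excluding V1 and V8): {V2, V4, V6}.
Backdoor paths from V1 to V8:
  P1: V1 <- V2 -> V4 <- V6 -> V3 -> V8
  P2: V1 <- V2 -> V4 -> V8
  P3: V1 <- V2 -> V3 <- V6 -> V4 -> V8
  P4: V1 <- V2 -> V3 -> V8
  P5: V1 <- V6 -> V4 <- V2 -> V3 -> V8
  P6: V1 <- V6 -> V4 -> V8
  P7: V1 <- V6 -> V3 <- V2 -> V4 -> V8
  P8: V1 <- V6 -> V3 -> V8
The empty set is not sufficient: P2 (V1 <- V2 -> V4 -> V8) has no collider blocking it and no conditioned non-collider, so it is open.
Try {V2, V6}:
  P1: blocked at fork node V2 ∈ conditioning set.
  P2: blocked at fork node V2 ∈ conditioning set.
  P3: blocked at fork node V2 ∈ conditioning set.
  P4: blocked at fork node V2 ∈ conditioning set.
  P5: blocked at fork node V6 ∈ conditioning set.
  P6: blocked at fork node V6 ∈ conditioning set.
  P7: blocked at fork node V6 ∈ conditioning set.
  P8: blocked at fork node V6 ∈ conditioning set.
{V2, V6} contains no descendant of V1 and blocks every backdoor path.
Every element of {V2, V6} is needed (dropping V2 leaves P2 open; dropping V6 leaves P6 open), so no proper subset is valid.
Among all size-2 subsets of the eligible variables, only {V2, V6} blocks every backdoor path, so it is the unique smallest valid adjustment set.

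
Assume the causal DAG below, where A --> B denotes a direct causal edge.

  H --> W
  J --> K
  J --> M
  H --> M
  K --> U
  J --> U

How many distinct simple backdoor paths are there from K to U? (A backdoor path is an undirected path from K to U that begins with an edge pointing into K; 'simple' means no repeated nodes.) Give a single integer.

A backdoor path from K to U is any simple undirected path whose first edge points into K (i.e. leaves K via a parent).
Parents of K: {J}.
Enumerating:
  P1: K <- J -> U
That exhausts the simple backdoor paths. Count: 1.

1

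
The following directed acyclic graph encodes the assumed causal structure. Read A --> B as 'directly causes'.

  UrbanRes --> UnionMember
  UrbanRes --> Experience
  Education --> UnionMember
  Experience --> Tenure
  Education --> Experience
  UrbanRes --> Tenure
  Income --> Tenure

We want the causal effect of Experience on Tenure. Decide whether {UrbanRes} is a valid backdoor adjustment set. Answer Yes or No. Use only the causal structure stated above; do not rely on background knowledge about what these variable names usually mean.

Backdoor paths from Experience to Tenure (paths whose first edge points into Experience):
  P1: Experience <- Education -> UnionMember <- UrbanRes -> Tenure
  P2: Experience <- UrbanRes -> Tenure
Condition 1 (no descendant of Experience in the set): holds — descendants of Experience are {Tenure}; none are in {UrbanRes}.
Condition 2 (every backdoor path blocked by {UrbanRes}):
  P1: blocked at collider UnionMember (neither it nor any descendant is in the conditioning set).
  P2: blocked at fork node UrbanRes ∈ conditioning set.
{UrbanRes} satisfies the backdoor criterion.

Yes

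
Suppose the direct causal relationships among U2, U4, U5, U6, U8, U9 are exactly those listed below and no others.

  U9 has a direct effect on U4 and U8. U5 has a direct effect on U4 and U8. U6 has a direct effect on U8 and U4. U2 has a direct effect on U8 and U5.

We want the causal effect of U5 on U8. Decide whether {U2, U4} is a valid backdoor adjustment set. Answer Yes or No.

Backdoor paths from U5 to U8 (paths whose first edge points into U5):
  P1: U5 <- U2 -> U8
Condition 1 (no descendant of U5 in the set): FAILS — U4 is a descendant of U5.
Condition 2 (every backdoor path blocked by {U2, U4}):
  P1: blocked at fork node U2 ∈ conditioning set.
{U2, U4} does not satisfy the backdoor criterion.

No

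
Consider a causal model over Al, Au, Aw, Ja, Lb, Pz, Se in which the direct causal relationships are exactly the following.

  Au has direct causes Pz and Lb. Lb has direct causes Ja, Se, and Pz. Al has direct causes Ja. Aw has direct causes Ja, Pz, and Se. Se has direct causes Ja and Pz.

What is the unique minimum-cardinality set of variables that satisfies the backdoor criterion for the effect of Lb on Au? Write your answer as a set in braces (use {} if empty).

Variables eligible for adjustment (non-descendants of Lb, excluding Lb and Au): {Al, Aw, Ja, Pz, Se}.
Backdoor paths from Lb to Au:
  P1: Lb <- Ja -> Se <- Pz -> Au
  P2: Lb <- Ja -> Se -> Aw <- Pz -> Au
  P3: Lb <- Ja -> Aw <- Pz -> Au
  P4: Lb <- Ja -> Aw <- Se <- Pz -> Au
  P5: Lb <- Pz -> Au
  P6: Lb <- Se <- Ja -> Aw <- Pz -> Au
  P7: Lb <- Se <- Pz -> Au
  P8: Lb <- Se -> Aw <- Pz -> Au
The empty set is not sufficient: P5 (Lb <- Pz -> Au) has no collider blocking it and no conditioned non-collider, so it is open.
Try {Pz}:
  P1: blocked at collider Se (neither it nor any descendant is in the conditioning set).
  P2: blocked at collider Aw (neither it nor any descendant is in the conditioning set).
  P3: blocked at collider Aw (neither it nor any descendant is in the conditioning set).
  P4: blocked at collider Aw (neither it nor any descendant is in the conditioning set).
  P5: blocked at fork node Pz ∈ conditioning set.
  P6: blocked at collider Aw (neither it nor any descendant is in the conditioning set).
  P7: blocked at fork node Pz ∈ conditioning set.
  P8: blocked at collider Aw (neither it nor any descendant is in the conditioning set).
{Pz} contains no descendant of Lb and blocks every backdoor path.
No other singleton works — e.g. {Ja} leaves P5 open — so {Pz} is the unique smallest valid adjustment set.

{Pz}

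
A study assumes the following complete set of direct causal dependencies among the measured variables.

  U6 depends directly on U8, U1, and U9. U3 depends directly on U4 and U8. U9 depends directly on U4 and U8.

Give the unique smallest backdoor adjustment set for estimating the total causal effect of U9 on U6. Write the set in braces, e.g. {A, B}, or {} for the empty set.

Variables eligible for adjustment (non-descendants of U9, excluding U9 and U6): {U1, U3, U4, U8}.
Backdoor paths from U9 to U6:
  P1: U9 <- U4 -> U3 <- U8 -> U6
  P2: U9 <- U8 -> U6
The empty set is not sufficient: P2 (U9 <- U8 -> U6) has no collider blocking it and no conditioned non-collider, so it is open.
Try {U8}:
  P1: blocked at collider U3 (neither it nor any descendant is in the conditioning set).
  P2: blocked at fork node U8 ∈ conditioning set.
{U8} contains no descendant of U9 and blocks every backdoor path.
No other singleton works — e.g. {U4} leaves P2 open — so {U8} is the unique smallest valid adjustment set.

{U8}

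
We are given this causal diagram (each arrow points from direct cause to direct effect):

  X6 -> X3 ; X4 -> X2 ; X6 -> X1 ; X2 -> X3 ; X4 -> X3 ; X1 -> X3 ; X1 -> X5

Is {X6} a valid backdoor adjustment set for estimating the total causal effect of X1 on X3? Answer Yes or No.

Yes

Backdoor paths from X1 to X3 (paths whose first edge points into X1):
  P1: X1 <- X6 -> X3
Condition 1 (no descendant of X1 in the set): holds — descendants of X1 are {X3, X5}; none are in {X6}.
Condition 2 (every backdoor path blocked by {X6}):
  P1: blocked at fork node X6 ∈ conditioning set.
{X6} satisfies the backdoor criterion.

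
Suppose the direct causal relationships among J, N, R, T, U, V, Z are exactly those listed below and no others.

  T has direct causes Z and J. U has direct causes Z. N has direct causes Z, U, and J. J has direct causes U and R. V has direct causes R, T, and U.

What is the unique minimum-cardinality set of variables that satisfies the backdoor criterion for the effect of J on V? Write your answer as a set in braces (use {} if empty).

{R, U}

Variables eligible for adjustment (non-descendants of J, excluding J and V): {R, U, Z}.
Backdoor paths from J to V:
  P1: J <- R -> V
  P2: J <- U <- Z -> T -> V
  P3: J <- U -> N <- Z -> T -> V
  P4: J <- U -> V
The empty set is not sufficient: P1 (J <- R -> V) has no collider blocking it and no conditioned non-collider, so it is open.
Try {R, U}:
  P1: blocked at fork node R ∈ conditioning set.
  P2: blocked at chain node U ∈ conditioning set.
  P3: blocked at fork node U ∈ conditioning set.
  P4: blocked at fork node U ∈ conditioning set.
{R, U} contains no descendant of J and blocks every backdoor path.
Every element of {R, U} is needed (dropping R leaves P1 open; dropping U leaves P2 open), so no proper subset is valid.
Among all size-2 subsets of the eligible variables, only {R, U} blocks every backdoor path, so it is the unique smallest valid adjustment set.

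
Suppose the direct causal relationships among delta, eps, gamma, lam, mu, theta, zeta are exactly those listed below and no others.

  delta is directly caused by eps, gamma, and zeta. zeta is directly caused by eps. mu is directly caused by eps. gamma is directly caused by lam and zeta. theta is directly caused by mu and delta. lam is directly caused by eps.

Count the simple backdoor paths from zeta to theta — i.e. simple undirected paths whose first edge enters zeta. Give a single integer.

A backdoor path from zeta to theta is any simple undirected path whose first edge points into zeta (i.e. leaves zeta via a parent).
Parents of zeta: {eps}.
Enumerating:
  P1: zeta <- eps -> lam -> gamma -> delta -> theta
  P2: zeta <- eps -> mu -> theta
  P3: zeta <- eps -> delta -> theta
That exhausts the simple backdoor paths. Count: 3.

3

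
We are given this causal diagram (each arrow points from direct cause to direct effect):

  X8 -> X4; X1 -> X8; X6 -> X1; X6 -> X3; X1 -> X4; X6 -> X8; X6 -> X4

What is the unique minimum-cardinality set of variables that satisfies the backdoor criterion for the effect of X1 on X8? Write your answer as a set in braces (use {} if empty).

{X6}

Variables eligible for adjustment (non-descendants of X1, excluding X1 and X8): {X3, X6}.
Backdoor paths from X1 to X8:
  P1: X1 <- X6 -> X8
  P2: X1 <- X6 -> X4 <- X8
The empty set is not sufficient: P1 (X1 <- X6 -> X8) has no collider blocking it and no conditioned non-collider, so it is open.
Try {X6}:
  P1: blocked at fork node X6 ∈ conditioning set.
  P2: blocked at fork node X6 ∈ conditioning set.
{X6} contains no descendant of X1 and blocks every backdoor path.
No other singleton works — e.g. {X3} leaves P1 open — so {X6} is the unique smallest valid adjustment set.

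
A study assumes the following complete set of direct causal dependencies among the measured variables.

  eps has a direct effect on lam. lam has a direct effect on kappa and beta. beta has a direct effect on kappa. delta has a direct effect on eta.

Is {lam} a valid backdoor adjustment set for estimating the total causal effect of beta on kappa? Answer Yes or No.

Backdoor paths from beta to kappa (paths whose first edge points into beta):
  P1: beta <- lam -> kappa
Condition 1 (no descendant of beta in the set): holds — descendants of beta are {kappa}; none are in {lam}.
Condition 2 (every backdoor path blocked by {lam}):
  P1: blocked at fork node lam ∈ conditioning set.
{lam} satisfies the backdoor criterion.

Yes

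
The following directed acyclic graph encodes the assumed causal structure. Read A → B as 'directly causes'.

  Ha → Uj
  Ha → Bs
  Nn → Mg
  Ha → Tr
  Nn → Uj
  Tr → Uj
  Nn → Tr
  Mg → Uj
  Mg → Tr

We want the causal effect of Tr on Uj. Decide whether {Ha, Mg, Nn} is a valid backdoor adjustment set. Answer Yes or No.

Yes

Backdoor paths from Tr to Uj (paths whose first edge points into Tr):
  P1: Tr <- Nn -> Mg -> Uj
  P2: Tr <- Nn -> Uj
  P3: Tr <- Ha -> Uj
  P4: Tr <- Mg <- Nn -> Uj
  P5: Tr <- Mg -> Uj
Condition 1 (no descendant of Tr in the set): holds — descendants of Tr are {Uj}; none are in {Ha, Mg, Nn}.
Condition 2 (every backdoor path blocked by {Ha, Mg, Nn}):
  P1: blocked at fork node Nn ∈ conditioning set.
  P2: blocked at fork node Nn ∈ conditioning set.
  P3: blocked at fork node Ha ∈ conditioning set.
  P4: blocked at chain node Mg ∈ conditioning set.
  P5: blocked at fork node Mg ∈ conditioning set.
{Ha, Mg, Nn} satisfies the backdoor criterion.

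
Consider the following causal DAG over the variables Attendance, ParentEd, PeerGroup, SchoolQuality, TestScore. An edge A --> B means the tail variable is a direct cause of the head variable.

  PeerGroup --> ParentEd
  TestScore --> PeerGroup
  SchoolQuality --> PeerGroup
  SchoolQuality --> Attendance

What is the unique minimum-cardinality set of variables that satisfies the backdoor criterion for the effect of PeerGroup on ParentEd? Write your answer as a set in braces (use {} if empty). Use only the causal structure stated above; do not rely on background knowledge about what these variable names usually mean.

{}

Variables eligible for adjustment (non-descendants of PeerGroup, excluding PeerGroup and ParentEd): {Attendance, SchoolQuality, TestScore}.
Backdoor paths from PeerGroup to ParentEd:
  (none)
With no backdoor paths the empty set already satisfies the criterion, and it is trivially minimal.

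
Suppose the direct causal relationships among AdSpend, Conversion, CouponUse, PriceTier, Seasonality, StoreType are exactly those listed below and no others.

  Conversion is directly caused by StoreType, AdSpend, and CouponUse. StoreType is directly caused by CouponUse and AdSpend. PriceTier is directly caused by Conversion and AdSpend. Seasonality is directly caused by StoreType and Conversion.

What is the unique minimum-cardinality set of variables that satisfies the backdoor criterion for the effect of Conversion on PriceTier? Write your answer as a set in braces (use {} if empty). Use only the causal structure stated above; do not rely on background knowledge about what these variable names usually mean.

{AdSpend}

Variables eligible for adjustment (non-descendants of Conversion, excluding Conversion and PriceTier): {AdSpend, CouponUse, StoreType}.
Backdoor paths from Conversion to PriceTier:
  P1: Conversion <- AdSpend -> PriceTier
  P2: Conversion <- CouponUse -> StoreType <- AdSpend -> PriceTier
  P3: Conversion <- StoreType <- AdSpend -> PriceTier
The empty set is not sufficient: P1 (Conversion <- AdSpend -> PriceTier) has no collider blocking it and no conditioned non-collider, so it is open.
Try {AdSpend}:
  P1: blocked at fork node AdSpend ∈ conditioning set.
  P2: blocked at collider StoreType (neither it nor any descendant is in the conditioning set).
  P3: blocked at fork node AdSpend ∈ conditioning set.
{AdSpend} contains no descendant of Conversion and blocks every backdoor path.
No other singleton works — e.g. {CouponUse} leaves P1 open — so {AdSpend} is the unique smallest valid adjustment set.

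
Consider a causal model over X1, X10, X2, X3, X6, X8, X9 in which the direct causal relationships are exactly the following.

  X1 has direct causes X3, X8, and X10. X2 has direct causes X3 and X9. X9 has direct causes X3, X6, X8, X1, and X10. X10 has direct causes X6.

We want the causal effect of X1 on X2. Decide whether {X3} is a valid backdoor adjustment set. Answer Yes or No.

Backdoor paths from X1 to X2 (paths whose first edge points into X1):
  P1: X1 <- X8 -> X9 <- X3 -> X2
  P2: X1 <- X8 -> X9 -> X2
  P3: X1 <- X3 -> X9 -> X2
  P4: X1 <- X3 -> X2
  P5: X1 <- X10 <- X6 -> X9 <- X3 -> X2
  P6: X1 <- X10 <- X6 -> X9 -> X2
  P7: X1 <- X10 -> X9 <- X3 -> X2
  P8: X1 <- X10 -> X9 -> X2
Condition 1 (no descendant of X1 in the set): holds — descendants of X1 are {X2, X9}; none are in {X3}.
Condition 2 (every backdoor path blocked by {X3}):
  P1: blocked at collider X9 (neither it nor any descendant is in the conditioning set).
  P2: open — no interior node is in the conditioning set.
  P3: blocked at fork node X3 ∈ conditioning set.
  P4: blocked at fork node X3 ∈ conditioning set.
  P5: blocked at collider X9 (neither it nor any descendant is in the conditioning set).
  P6: open — no interior node is in the conditioning set.
  P7: blocked at collider X9 (neither it nor any descendant is in the conditioning set).
  P8: open — no interior node is in the conditioning set.
{X3} does not satisfy the backdoor criterion.

No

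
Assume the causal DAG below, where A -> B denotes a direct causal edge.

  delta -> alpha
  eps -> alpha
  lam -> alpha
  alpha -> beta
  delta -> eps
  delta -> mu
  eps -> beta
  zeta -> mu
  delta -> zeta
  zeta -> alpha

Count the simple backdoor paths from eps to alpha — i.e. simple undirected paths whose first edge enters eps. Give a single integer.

3

A backdoor path from eps to alpha is any simple undirected path whose first edge points into eps (i.e. leaves eps via a parent).
Parents of eps: {delta}.
Enumerating:
  P1: eps <- delta -> zeta -> alpha
  P2: eps <- delta -> alpha
  P3: eps <- delta -> mu <- zeta -> alpha
That exhausts the simple backdoor paths. Count: 3.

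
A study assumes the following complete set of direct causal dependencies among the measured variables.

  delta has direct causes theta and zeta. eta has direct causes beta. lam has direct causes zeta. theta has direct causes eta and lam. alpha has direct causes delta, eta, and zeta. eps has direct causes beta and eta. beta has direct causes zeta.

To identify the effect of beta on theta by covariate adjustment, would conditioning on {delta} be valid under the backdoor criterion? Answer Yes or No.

No

Backdoor paths from beta to theta (paths whose first edge points into beta):
  P1: beta <- zeta -> lam -> theta
  P2: beta <- zeta -> delta <- theta
  P3: beta <- zeta -> delta -> alpha <- eta -> theta
  P4: beta <- zeta -> alpha <- eta -> theta
  P5: beta <- zeta -> alpha <- delta <- theta
Condition 1 (no descendant of beta in the set): FAILS — delta is a descendant of beta.
Condition 2 (every backdoor path blocked by {delta}):
  P1: open — no interior node is in the conditioning set.
  P2: open — collider(s) delta are conditioned on (or have a conditioned descendant) and no non-collider on the path is in the set.
  P3: blocked at chain node delta ∈ conditioning set.
  P4: blocked at collider alpha (neither it nor any descendant is in the conditioning set).
  P5: blocked at collider alpha (neither it nor any descendant is in the conditioning set).
{delta} does not satisfy the backdoor criterion.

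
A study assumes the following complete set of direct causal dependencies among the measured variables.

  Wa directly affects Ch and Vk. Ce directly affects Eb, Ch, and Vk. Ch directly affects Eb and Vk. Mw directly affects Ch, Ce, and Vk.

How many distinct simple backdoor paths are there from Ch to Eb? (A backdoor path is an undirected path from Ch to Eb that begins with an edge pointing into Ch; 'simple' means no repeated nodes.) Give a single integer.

A backdoor path from Ch to Eb is any simple undirected path whose first edge points into Ch (i.e. leaves Ch via a parent).
Parents of Ch: {Ce, Mw, Wa}.
Enumerating:
  P1: Ch <- Mw -> Ce -> Eb
  P2: Ch <- Mw -> Vk <- Ce -> Eb
  P3: Ch <- Ce -> Eb
  P4: Ch <- Wa -> Vk <- Mw -> Ce -> Eb
  P5: Ch <- Wa -> Vk <- Ce -> Eb
That exhausts the simple backdoor paths. Count: 5.

5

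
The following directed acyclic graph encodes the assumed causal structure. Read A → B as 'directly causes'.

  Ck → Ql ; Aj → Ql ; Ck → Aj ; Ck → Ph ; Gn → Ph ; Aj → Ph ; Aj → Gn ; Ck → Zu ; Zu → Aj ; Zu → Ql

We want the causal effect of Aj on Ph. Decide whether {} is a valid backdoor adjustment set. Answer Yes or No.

Backdoor paths from Aj to Ph (paths whose first edge points into Aj):
  P1: Aj <- Ck -> Ph
  P2: Aj <- Zu <- Ck -> Ph
  P3: Aj <- Zu -> Ql <- Ck -> Ph
Condition 1 (no descendant of Aj in the set): holds — descendants of Aj are {Gn, Ph, Ql}; none are in {}.
Condition 2 (every backdoor path blocked by {}):
  P1: open — no interior node is in the conditioning set.
  P2: open — no interior node is in the conditioning set.
  P3: blocked at collider Ql (neither it nor any descendant is in the conditioning set).
{} does not satisfy the backdoor criterion.

No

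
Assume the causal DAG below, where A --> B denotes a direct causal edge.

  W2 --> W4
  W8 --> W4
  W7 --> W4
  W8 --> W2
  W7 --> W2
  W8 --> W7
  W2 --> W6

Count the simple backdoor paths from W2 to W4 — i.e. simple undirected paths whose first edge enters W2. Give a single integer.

A backdoor path from W2 to W4 is any simple undirected path whose first edge points into W2 (i.e. leaves W2 via a parent).
Parents of W2: {W7, W8}.
Enumerating:
  P1: W2 <- W8 -> W7 -> W4
  P2: W2 <- W8 -> W4
  P3: W2 <- W7 <- W8 -> W4
  P4: W2 <- W7 -> W4
That exhausts the simple backdoor paths. Count: 4.

4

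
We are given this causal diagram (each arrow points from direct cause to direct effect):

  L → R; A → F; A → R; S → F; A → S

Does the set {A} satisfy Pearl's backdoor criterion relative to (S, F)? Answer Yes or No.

Backdoor paths from S to F (paths whose first edge points into S):
  P1: S <- A -> F
Condition 1 (no descendant of S in the set): holds — descendants of S are {F}; none are in {A}.
Condition 2 (every backdoor path blocked by {A}):
  P1: blocked at fork node A ∈ conditioning set.
{A} satisfies the backdoor criterion.

Yes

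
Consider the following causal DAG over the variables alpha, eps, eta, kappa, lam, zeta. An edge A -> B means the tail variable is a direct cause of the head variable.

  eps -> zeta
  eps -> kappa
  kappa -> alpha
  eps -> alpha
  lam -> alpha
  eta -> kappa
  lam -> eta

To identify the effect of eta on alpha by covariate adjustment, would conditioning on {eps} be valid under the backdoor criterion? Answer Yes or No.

Backdoor paths from eta to alpha (paths whose first edge points into eta):
  P1: eta <- lam -> alpha
Condition 1 (no descendant of eta in the set): holds — descendants of eta are {alpha, kappa}; none are in {eps}.
Condition 2 (every backdoor path blocked by {eps}):
  P1: open — no interior node is in the conditioning set.
{eps} does not satisfy the backdoor criterion.

No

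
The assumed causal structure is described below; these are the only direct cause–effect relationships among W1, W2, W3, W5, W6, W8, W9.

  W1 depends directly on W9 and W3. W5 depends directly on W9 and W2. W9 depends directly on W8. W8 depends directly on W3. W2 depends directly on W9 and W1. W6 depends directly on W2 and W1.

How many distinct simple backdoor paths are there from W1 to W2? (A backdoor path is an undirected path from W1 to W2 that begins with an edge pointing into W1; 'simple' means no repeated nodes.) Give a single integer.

4

A backdoor path from W1 to W2 is any simple undirected path whose first edge points into W1 (i.e. leaves W1 via a parent).
Parents of W1: {W3, W9}.
Enumerating:
  P1: W1 <- W3 -> W8 -> W9 -> W2
  P2: W1 <- W3 -> W8 -> W9 -> W5 <- W2
  P3: W1 <- W9 -> W2
  P4: W1 <- W9 -> W5 <- W2
That exhausts the simple backdoor paths. Count: 4.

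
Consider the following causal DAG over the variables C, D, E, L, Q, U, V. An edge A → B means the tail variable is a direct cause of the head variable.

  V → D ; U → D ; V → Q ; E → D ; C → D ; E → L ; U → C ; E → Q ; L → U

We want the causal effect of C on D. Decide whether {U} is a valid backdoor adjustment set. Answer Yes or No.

Yes

Backdoor paths from C to D (paths whose first edge points into C):
  P1: C <- U <- L <- E -> Q <- V -> D
  P2: C <- U <- L <- E -> D
  P3: C <- U -> D
Condition 1 (no descendant of C in the set): holds — descendants of C are {D}; none are in {U}.
Condition 2 (every backdoor path blocked by {U}):
  P1: blocked at chain node U ∈ conditioning set.
  P2: blocked at chain node U ∈ conditioning set.
  P3: blocked at fork node U ∈ conditioning set.
{U} satisfies the backdoor criterion.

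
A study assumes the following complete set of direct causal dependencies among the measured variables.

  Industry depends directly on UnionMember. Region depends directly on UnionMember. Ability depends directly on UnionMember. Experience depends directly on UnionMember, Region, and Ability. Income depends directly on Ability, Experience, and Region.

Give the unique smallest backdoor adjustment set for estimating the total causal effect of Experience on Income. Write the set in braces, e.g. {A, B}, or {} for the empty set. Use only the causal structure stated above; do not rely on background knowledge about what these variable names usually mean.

{Ability, Region}

Variables eligible for adjustment (non-descendants of Experience, excluding Experience and Income): {Ability, Industry, Region, UnionMember}.
Backdoor paths from Experience to Income:
  P1: Experience <- UnionMember -> Ability -> Income
  P2: Experience <- UnionMember -> Region -> Income
  P3: Experience <- Ability <- UnionMember -> Region -> Income
  P4: Experience <- Ability -> Income
  P5: Experience <- Region <- UnionMember -> Ability -> Income
  P6: Experience <- Region -> Income
The empty set is not sufficient: P1 (Experience <- UnionMember -> Ability -> Income) has no collider blocking it and no conditioned non-collider, so it is open.
Try {Ability, Region}:
  P1: blocked at chain node Ability ∈ conditioning set.
  P2: blocked at chain node Region ∈ conditioning set.
  P3: blocked at chain node Ability ∈ conditioning set.
  P4: blocked at fork node Ability ∈ conditioning set.
  P5: blocked at chain node Region ∈ conditioning set.
  P6: blocked at fork node Region ∈ conditioning set.
{Ability, Region} contains no descendant of Experience and blocks every backdoor path.
Every element of {Ability, Region} is needed (dropping Ability leaves P1 open; dropping Region leaves P2 open), so no proper subset is valid.
Among all size-2 subsets of the eligible variables, only {Ability, Region} blocks every backdoor path, so it is the unique smallest valid adjustment set.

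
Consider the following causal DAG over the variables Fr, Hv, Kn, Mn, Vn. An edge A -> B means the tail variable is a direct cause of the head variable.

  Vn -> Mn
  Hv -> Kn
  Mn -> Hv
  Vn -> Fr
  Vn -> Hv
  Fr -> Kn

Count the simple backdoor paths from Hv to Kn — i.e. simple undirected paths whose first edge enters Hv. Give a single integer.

2

A backdoor path from Hv to Kn is any simple undirected path whose first edge points into Hv (i.e. leaves Hv via a parent).
Parents of Hv: {Mn, Vn}.
Enumerating:
  P1: Hv <- Vn -> Fr -> Kn
  P2: Hv <- Mn <- Vn -> Fr -> Kn
That exhausts the simple backdoor paths. Count: 2.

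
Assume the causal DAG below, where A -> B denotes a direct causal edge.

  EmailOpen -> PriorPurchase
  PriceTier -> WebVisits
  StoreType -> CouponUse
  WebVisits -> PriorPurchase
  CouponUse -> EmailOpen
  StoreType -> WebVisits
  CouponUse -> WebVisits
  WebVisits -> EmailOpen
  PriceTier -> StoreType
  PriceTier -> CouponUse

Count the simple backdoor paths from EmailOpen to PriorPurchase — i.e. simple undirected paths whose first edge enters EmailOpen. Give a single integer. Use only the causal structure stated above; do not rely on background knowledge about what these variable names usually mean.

A backdoor path from EmailOpen to PriorPurchase is any simple undirected path whose first edge points into EmailOpen (i.e. leaves EmailOpen via a parent).
Parents of EmailOpen: {CouponUse, WebVisits}.
Enumerating:
  P1: EmailOpen <- CouponUse <- PriceTier -> StoreType -> WebVisits -> PriorPurchase
  P2: EmailOpen <- CouponUse <- PriceTier -> WebVisits -> PriorPurchase
  P3: EmailOpen <- CouponUse <- StoreType <- PriceTier -> WebVisits -> PriorPurchase
  P4: EmailOpen <- CouponUse <- StoreType -> WebVisits -> PriorPurchase
  P5: EmailOpen <- CouponUse -> WebVisits -> PriorPurchase
  P6: EmailOpen <- WebVisits -> PriorPurchase
That exhausts the simple backdoor paths. Count: 6.

6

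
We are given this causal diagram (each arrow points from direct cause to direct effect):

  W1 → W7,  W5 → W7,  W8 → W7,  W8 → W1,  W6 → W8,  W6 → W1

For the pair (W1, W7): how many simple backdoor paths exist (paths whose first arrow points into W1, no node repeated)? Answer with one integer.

A backdoor path from W1 to W7 is any simple undirected path whose first edge points into W1 (i.e. leaves W1 via a parent).
Parents of W1: {W6, W8}.
Enumerating:
  P1: W1 <- W6 -> W8 -> W7
  P2: W1 <- W8 -> W7
That exhausts the simple backdoor paths. Count: 2.

2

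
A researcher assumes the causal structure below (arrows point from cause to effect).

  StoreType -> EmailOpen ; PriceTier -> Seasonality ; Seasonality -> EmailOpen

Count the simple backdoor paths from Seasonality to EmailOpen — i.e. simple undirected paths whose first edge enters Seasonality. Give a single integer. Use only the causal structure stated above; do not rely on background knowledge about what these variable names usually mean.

A backdoor path from Seasonality to EmailOpen is any simple undirected path whose first edge points into Seasonality (i.e. leaves Seasonality via a parent).
Parents of Seasonality: {PriceTier}.
No simple path from any parent of Seasonality reaches EmailOpen without revisiting Seasonality, so there are no backdoor paths.

0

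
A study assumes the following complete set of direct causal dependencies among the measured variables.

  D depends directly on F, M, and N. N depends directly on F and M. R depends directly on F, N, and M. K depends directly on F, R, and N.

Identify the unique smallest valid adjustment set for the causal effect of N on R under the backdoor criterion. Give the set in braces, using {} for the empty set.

Variables eligible for adjustment (non-descendants of N, excluding N and R): {F, M}.
Backdoor paths from N to R:
  P1: N <- M -> R
  P2: N <- M -> D <- F -> R
  P3: N <- M -> D <- F -> K <- R
  P4: N <- F -> R
  P5: N <- F -> K <- R
  P6: N <- F -> D <- M -> R
The empty set is not sufficient: P1 (N <- M -> R) has no collider blocking it and no conditioned non-collider, so it is open.
Try {F, M}:
  P1: blocked at fork node M ∈ conditioning set.
  P2: blocked at fork node M ∈ conditioning set.
  P3: blocked at fork node M ∈ conditioning set.
  P4: blocked at fork node F ∈ conditioning set.
  P5: blocked at fork node F ∈ conditioning set.
  P6: blocked at fork node F ∈ conditioning set.
{F, M} contains no descendant of N and blocks every backdoor path.
Every element of {F, M} is needed (dropping F leaves P4 open; dropping M leaves P1 open), so no proper subset is valid.
Among all size-2 subsets of the eligible variables, only {F, M} blocks every backdoor path, so it is the unique smallest valid adjustment set.

{F, M}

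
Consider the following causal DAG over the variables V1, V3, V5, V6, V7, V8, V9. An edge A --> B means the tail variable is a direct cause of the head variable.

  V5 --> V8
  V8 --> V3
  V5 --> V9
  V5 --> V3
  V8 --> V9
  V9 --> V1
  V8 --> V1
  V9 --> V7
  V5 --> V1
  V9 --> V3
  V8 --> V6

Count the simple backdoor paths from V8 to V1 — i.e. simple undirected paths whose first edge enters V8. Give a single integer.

A backdoor path from V8 to V1 is any simple undirected path whose first edge points into V8 (i.e. leaves V8 via a parent).
Parents of V8: {V5}.
Enumerating:
  P1: V8 <- V5 -> V9 -> V1
  P2: V8 <- V5 -> V3 <- V9 -> V1
  P3: V8 <- V5 -> V1
That exhausts the simple backdoor paths. Count: 3.

3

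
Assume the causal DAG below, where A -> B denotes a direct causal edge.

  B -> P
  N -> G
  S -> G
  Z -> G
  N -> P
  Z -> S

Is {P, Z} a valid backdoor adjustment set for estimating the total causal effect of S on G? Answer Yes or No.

Backdoor paths from S to G (paths whose first edge points into S):
  P1: S <- Z -> G
Condition 1 (no descendant of S in the set): holds — descendants of S are {G}; none are in {P, Z}.
Condition 2 (every backdoor path blocked by {P, Z}):
  P1: blocked at fork node Z ∈ conditioning set.
{P, Z} satisfies the backdoor criterion.

Yes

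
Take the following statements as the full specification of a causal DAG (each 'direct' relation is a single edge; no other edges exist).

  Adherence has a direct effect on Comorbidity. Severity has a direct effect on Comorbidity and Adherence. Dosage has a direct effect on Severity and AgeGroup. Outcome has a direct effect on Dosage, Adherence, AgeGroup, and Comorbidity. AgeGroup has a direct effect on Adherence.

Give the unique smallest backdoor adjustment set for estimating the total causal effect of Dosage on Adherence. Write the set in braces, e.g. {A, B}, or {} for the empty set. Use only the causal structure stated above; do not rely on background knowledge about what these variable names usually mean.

{Outcome}

Variables eligible for adjustment (non-descendants of Dosage, excluding Dosage and Adherence): {Outcome}.
Backdoor paths from Dosage to Adherence:
  P1: Dosage <- Outcome -> AgeGroup -> Adherence
  P2: Dosage <- Outcome -> Adherence
  P3: Dosage <- Outcome -> Comorbidity <- Severity -> Adherence
  P4: Dosage <- Outcome -> Comorbidity <- Adherence
The empty set is not sufficient: P1 (Dosage <- Outcome -> AgeGroup -> Adherence) has no collider blocking it and no conditioned non-collider, so it is open.
Try {Outcome}:
  P1: blocked at fork node Outcome ∈ conditioning set.
  P2: blocked at fork node Outcome ∈ conditioning set.
  P3: blocked at fork node Outcome ∈ conditioning set.
  P4: blocked at fork node Outcome ∈ conditioning set.
{Outcome} contains no descendant of Dosage and blocks every backdoor path.
{Outcome} is the unique smallest valid adjustment set.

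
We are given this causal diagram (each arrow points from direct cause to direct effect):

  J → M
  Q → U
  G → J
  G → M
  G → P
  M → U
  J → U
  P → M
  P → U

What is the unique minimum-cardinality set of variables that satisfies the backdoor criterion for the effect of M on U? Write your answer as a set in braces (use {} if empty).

{J, P}

Variables eligible for adjustment (non-descendants of M, excluding M and U): {G, J, P, Q}.
Backdoor paths from M to U:
  P1: M <- G -> J -> U
  P2: M <- G -> P -> U
  P3: M <- J <- G -> P -> U
  P4: M <- J -> U
  P5: M <- P <- G -> J -> U
  P6: M <- P -> U
The empty set is not sufficient: P1 (M <- G -> J -> U) has no collider blocking it and no conditioned non-collider, so it is open.
Try {J, P}:
  P1: blocked at chain node J ∈ conditioning set.
  P2: blocked at chain node P ∈ conditioning set.
  P3: blocked at chain node J ∈ conditioning set.
  P4: blocked at fork node J ∈ conditioning set.
  P5: blocked at chain node P ∈ conditioning set.
  P6: blocked at fork node P ∈ conditioning set.
{J, P} contains no descendant of M and blocks every backdoor path.
Every element of {J, P} is needed (dropping J leaves P1 open; dropping P leaves P2 open), so no proper subset is valid.
Among all size-2 subsets of the eligible variables, only {J, P} blocks every backdoor path, so it is the unique smallest valid adjustment set.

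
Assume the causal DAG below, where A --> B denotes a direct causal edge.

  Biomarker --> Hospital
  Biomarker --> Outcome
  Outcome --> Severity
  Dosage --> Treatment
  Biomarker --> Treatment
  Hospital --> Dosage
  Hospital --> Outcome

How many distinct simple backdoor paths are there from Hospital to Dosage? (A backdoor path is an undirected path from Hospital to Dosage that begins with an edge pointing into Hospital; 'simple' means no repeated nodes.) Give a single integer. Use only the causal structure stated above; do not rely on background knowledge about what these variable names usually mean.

A backdoor path from Hospital to Dosage is any simple undirected path whose first edge points into Hospital (i.e. leaves Hospital via a parent).
Parents of Hospital: {Biomarker}.
Enumerating:
  P1: Hospital <- Biomarker -> Treatment <- Dosage
That exhausts the simple backdoor paths. Count: 1.

1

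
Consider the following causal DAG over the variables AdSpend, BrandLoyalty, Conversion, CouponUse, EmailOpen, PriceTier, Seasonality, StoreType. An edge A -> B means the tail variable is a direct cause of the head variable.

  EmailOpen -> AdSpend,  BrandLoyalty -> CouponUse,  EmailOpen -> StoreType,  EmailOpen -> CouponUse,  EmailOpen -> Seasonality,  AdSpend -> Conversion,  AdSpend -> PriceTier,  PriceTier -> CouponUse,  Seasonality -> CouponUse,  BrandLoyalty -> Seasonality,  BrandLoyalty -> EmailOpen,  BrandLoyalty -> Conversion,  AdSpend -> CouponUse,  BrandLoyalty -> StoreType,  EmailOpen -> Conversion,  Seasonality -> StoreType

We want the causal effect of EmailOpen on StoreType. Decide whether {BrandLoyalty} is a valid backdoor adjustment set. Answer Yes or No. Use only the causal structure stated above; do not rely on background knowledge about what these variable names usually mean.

Yes

Backdoor paths from EmailOpen to StoreType (paths whose first edge points into EmailOpen):
  P1: EmailOpen <- BrandLoyalty -> Seasonality -> StoreType
  P2: EmailOpen <- BrandLoyalty -> StoreType
  P3: EmailOpen <- BrandLoyalty -> Conversion <- AdSpend -> PriceTier -> CouponUse <- Seasonality -> StoreType
  P4: EmailOpen <- BrandLoyalty -> Conversion <- AdSpend -> CouponUse <- Seasonality -> StoreType
  P5: EmailOpen <- BrandLoyalty -> CouponUse <- Seasonality -> StoreType
Condition 1 (no descendant of EmailOpen in the set): holds — descendants of EmailOpen are {AdSpend, Conversion, CouponUse, PriceTier, Seasonality, StoreType}; none are in {BrandLoyalty}.
Condition 2 (every backdoor path blocked by {BrandLoyalty}):
  P1: blocked at fork node BrandLoyalty ∈ conditioning set.
  P2: blocked at fork node BrandLoyalty ∈ conditioning set.
  P3: blocked at fork node BrandLoyalty ∈ conditioning set.
  P4: blocked at fork node BrandLoyalty ∈ conditioning set.
  P5: blocked at fork node BrandLoyalty ∈ conditioning set.
{BrandLoyalty} satisfies the backdoor criterion.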